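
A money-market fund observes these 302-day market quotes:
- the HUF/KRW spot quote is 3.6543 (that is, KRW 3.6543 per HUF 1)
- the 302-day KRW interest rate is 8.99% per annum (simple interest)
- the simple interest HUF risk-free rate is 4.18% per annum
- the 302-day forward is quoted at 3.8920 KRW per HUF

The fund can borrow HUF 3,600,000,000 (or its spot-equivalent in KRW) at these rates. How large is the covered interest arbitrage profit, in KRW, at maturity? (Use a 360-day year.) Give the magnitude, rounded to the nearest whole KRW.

T = 302/360 years.
Route A — deposit HUF, sell forward: 3,600,000,000 × 1.035065555556 × 3.8920 = KRW 14,502,510,512.01.
Route B — convert at spot, deposit KRW: 3,600,000,000 × 3.6543 × 1.075416111111 = KRW 14,147,615,141.40.
The quoted forward overvalues HUF, so borrow KRW, buy HUF at spot, deposit the HUF at 4.18%, and sell the proceeds forward at 3.8920.
Profit = 14,502,510,512.01 − 14,147,615,141.40 = KRW 354,895,371.

KRW 354,895,371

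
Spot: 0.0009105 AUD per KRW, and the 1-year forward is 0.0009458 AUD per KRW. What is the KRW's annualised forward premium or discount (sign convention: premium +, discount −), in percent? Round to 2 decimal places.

+3.88%

T = 1 year.
KRW trades forward at +3.87699% vs spot over the period.
Annualise by dividing by T: 0.0387699 / 1 = 0.038770 → 3.88%.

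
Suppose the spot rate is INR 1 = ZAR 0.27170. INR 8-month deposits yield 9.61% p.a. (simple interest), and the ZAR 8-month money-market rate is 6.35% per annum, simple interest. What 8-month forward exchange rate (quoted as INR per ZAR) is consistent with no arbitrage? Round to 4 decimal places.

T = 8/12 years.
ZAR growth factor: 1 + 0.0635×8/12 = 1.0423333.
INR growth factor: 1 + 0.0961×8/12 = 1.0640667.
CIP: F = S · (grow ZAR)/(grow INR) = 0.2717 × 1.0423333/1.0640667 = 0.2661506 ZAR per INR.
Invert for INR per ZAR: 1 / 0.2661506 = 3.7573.

3.7573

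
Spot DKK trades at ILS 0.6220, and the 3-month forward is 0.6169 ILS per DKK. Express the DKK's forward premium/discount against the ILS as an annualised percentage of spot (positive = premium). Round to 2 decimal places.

T = 3/12 years.
Period premium: (0.6169 − 0.622)/0.622 = -0.0081994.
×(1/T) gives -3.28% p.a.

-3.28%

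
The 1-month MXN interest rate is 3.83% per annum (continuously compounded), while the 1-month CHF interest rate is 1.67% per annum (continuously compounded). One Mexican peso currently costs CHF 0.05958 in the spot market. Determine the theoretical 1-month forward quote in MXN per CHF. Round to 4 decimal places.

T = 1/12 years.
Growth of 1 CHF over T: e^(0.0167×1/12) = 1.00139264.
Growth of 1 MXN over T: e^(0.0383×1/12) = 1.00319677.
Forward (CHF per MXN) = 0.05958 × 1.00139264 / 1.00319677 = 0.059472852.
Invert for MXN per CHF: 1 / 0.059472852 = 16.8144.

16.8144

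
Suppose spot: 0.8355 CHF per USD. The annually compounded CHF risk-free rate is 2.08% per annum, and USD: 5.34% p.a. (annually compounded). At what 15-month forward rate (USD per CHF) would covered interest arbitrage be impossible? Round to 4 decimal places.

T = 15/12 years.
Growth of 1 CHF over T: (1 + 0.0208)^(15/12) = 1.0260673.
USD accumulates by (1 + 0.0534)^(15/12) = 1.0671897.
So F = 0.8355 × 1.0260673 / 1.0671897 = 0.8033054 (CHF/USD).
Invert for USD per CHF: 1 / 0.8033054 = 1.2449.

1.2449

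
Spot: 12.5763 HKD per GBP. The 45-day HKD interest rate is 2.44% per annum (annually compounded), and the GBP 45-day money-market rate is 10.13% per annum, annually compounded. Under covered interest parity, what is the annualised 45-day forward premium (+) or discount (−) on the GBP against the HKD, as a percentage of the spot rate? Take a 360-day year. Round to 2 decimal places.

-7.21%

T = 45/360 years.
F = S · g_HKD/g_GBP = 12.5763 × 1.0030179/1.0121344 = 12.4630227.
Annualised premium = (F − S)/S × (1/T) = (12.4630227 − 12.5763)/12.5763 ÷ (45/360) = -7.21%.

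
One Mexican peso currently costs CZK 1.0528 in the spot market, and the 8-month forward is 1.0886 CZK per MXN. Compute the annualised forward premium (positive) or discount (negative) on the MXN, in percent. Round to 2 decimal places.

+5.10%

T = 8/12 years.
MXN trades forward at +3.40046% vs spot over the period.
Per annum: 0.0340046 / (8/12) = 0.051007 = 5.10%.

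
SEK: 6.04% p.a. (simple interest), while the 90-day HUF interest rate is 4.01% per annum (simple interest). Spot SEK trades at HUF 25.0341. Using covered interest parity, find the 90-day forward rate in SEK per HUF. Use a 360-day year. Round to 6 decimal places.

T = 90/360 years.
HUF growth factor: 1 + 0.0401×90/360 = 1.010025.
Growth of 1 SEK over T: 1 + 0.0604×90/360 = 1.015100.
So F = 25.0341 × 1.010025 / 1.015100 = 24.90894 (HUF/SEK).
Invert for SEK per HUF: 1 / 24.90894 = 0.040146.

0.040146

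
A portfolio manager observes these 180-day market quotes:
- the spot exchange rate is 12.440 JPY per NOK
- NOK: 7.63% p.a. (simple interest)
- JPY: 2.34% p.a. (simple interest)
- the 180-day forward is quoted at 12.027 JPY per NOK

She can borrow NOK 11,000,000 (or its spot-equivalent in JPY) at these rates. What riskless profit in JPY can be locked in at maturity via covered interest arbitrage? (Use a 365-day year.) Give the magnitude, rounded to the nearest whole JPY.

JPY 1,144,104

T = 180/365 years.
Keep in NOK, deliver into the forward: 11,000,000·1.03762739726·12.027 = JPY 137,274,991.78.
Swap to JPY now, deposit: 11,000,000·12.440·1.01153972603 = JPY 138,419,096.11.
The quoted forward undervalues NOK, so borrow NOK, convert to JPY at spot, deposit the JPY at 2.34%, and buy NOK forward at 12.027 to cover the loan.
Arbitrage profit = |137,274,991.78 − 138,419,096.11| = JPY 1,144,104.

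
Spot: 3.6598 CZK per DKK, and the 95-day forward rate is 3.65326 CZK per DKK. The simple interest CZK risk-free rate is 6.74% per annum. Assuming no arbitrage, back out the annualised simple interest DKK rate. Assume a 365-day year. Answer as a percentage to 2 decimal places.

7.44%

T = 95/365 years.
F/S = 3.65326/3.6598 = 0.9982130 = (growth of CZK) / (growth of DKK).
CZK growth factor: 1 + 0.0674×95/365 = 1.0175425.
So the DKK growth factor = 1.0193641.
(1.0193641 − 1)/T = 0.074399, i.e. 7.44%.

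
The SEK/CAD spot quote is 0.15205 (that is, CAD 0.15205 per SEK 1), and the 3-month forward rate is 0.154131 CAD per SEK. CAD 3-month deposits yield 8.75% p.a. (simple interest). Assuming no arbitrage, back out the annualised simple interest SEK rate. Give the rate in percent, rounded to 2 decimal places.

T = 3/12 years.
CIP gives F = S · g_CAD/g_SEK, so g_CAD/g_SEK = 0.154131/0.15205 = 1.0136863.
The CAD side grows by 1 + 0.0875×3/12 = 1.021875.
Hence g_SEK = 1.0080781.
r = (1.0080781 − 1)/(3/12) = 0.032312 → 3.23%.

3.23%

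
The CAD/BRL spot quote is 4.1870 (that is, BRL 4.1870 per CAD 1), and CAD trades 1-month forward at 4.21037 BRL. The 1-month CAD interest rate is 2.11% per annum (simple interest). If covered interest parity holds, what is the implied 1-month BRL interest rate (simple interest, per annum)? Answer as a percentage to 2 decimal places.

T = 1/12 years.
CIP gives F = S · g_BRL/g_CAD, so g_BRL/g_CAD = 4.21037/4.187 = 1.0055816.
CAD growth factor: 1 + 0.0211×1/12 = 1.0017583.
So the BRL growth factor = 1.0073497.
r = (1.0073497 − 1)/(1/12) = 0.088196 → 8.82%.

8.82%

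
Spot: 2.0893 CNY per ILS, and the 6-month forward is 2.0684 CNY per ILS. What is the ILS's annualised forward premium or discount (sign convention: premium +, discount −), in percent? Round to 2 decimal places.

-2.00%

T = 6/12 years.
Period premium: (2.0684 − 2.0893)/2.0893 = -0.0100034.
Annualise by dividing by T: -0.0100034 / (6/12) = -0.020007 → -2.00%.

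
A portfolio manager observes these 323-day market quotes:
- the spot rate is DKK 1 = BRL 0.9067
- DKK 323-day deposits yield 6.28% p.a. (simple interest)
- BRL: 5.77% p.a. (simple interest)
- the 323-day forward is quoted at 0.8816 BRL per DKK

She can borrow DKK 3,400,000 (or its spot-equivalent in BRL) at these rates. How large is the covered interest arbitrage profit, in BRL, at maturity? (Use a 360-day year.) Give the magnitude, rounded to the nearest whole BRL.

T = 323/360 years.
Keep in DKK, deliver into the forward: 3,400,000·1.056345556·0.8816 = BRL 3,166,332.42.
Swap to BRL now, deposit: 3,400,000·0.9067·1.051769722 = BRL 3,242,374.66.
The quoted forward undervalues DKK, so borrow DKK, convert to BRL at spot, deposit the BRL at 5.77%, and buy DKK forward at 0.8816 to cover the loan.
Arbitrage profit = |3,166,332.42 − 3,242,374.66| = BRL 76,042.

BRL 76,042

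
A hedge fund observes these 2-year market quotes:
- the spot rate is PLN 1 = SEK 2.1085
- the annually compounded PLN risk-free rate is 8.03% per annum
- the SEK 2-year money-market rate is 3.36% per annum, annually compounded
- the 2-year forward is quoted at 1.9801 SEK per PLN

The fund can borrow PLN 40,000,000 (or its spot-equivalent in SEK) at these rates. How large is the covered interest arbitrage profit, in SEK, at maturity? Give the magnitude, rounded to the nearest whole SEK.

T = 2 years.
Invest the PLN and cover forward: 40,000,000 × 1.16704809 × 1.9801 = SEK 92,434,876.92.
Convert at spot and invest in SEK: 40,000,000 × 2.1085 × 1.06832896 = SEK 90,102,864.49.
The quoted forward overvalues PLN, so borrow SEK, buy PLN at spot, deposit the PLN at 8.03%, and sell the proceeds forward at 1.9801.
The gap between the two covered legs is SEK 2,332,012.

SEK 2,332,012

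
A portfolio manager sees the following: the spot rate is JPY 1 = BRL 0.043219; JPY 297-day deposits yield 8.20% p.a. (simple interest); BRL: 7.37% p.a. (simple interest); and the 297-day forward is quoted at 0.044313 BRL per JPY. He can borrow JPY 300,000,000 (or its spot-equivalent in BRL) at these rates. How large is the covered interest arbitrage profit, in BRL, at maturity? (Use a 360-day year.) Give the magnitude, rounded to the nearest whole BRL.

T = 297/360 years.
Invest the JPY and cover forward: 300,000,000 × 1.067650 × 0.044313 = BRL 14,193,232.34.
Convert at spot and invest in BRL: 300,000,000 × 0.043219 × 1.0608025 = BRL 13,754,046.97.
The quoted forward overvalues JPY, so borrow BRL, buy JPY at spot, deposit the JPY at 8.20%, and sell the proceeds forward at 0.044313.
The gap between the two covered legs is BRL 439,185.

BRL 439,185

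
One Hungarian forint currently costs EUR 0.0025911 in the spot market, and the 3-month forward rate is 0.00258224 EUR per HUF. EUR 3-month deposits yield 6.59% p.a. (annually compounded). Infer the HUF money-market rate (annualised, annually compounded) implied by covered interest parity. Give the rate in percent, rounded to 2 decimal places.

T = 3/12 years.
By CIP, F/S equals the EUR-to-HUF growth ratio: 0.00258224/0.0025911 = 0.9965806.
EUR growth factor: (1 + 0.0659)^(3/12) = 1.0160828.
So the HUF growth factor = 1.0195691.
r = 1.0195691^(12/3) − 1 = 0.080604 → 8.06%.

8.06%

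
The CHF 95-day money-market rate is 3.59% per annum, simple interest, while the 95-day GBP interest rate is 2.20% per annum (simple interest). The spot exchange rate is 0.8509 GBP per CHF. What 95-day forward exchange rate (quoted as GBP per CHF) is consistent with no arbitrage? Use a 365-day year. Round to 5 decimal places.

T = 95/365 years.
GBP growth factor: 1 + 0.0220×95/365 = 1.005726.
CHF growth factor: 1 + 0.0359×95/365 = 1.0093438.
Forward (GBP per CHF) = 0.8509 × 1.005726 / 1.0093438 = 0.8478501.

0.84785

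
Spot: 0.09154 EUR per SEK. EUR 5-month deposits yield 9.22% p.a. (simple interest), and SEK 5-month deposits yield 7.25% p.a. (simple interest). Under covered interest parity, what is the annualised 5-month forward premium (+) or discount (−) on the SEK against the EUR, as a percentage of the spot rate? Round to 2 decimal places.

T = 5/12 years.
CIP forward (EUR per SEK) = 0.09154 × 1.0384167/1.0302083 = 0.09226936.
(F − S)/S ÷ T = (0.09226936 − 0.09154)/0.09154/(5/12) = 0.019122 → 1.91%.

+1.91%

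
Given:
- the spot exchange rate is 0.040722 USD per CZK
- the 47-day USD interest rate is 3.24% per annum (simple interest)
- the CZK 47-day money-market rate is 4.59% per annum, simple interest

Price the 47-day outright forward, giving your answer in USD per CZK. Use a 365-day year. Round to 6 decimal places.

T = 47/365 years.
Growth of 1 USD over T: 1 + 0.0324×47/365 = 1.0041721.
Growth of 1 CZK over T: 1 + 0.0459×47/365 = 1.0059104.
So F = 0.040722 × 1.0041721 / 1.0059104 = 0.04065163 (USD/CZK).

0.040652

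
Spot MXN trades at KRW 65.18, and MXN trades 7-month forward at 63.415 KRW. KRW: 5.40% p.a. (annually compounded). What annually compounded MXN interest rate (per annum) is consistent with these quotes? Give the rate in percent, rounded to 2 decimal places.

10.48%

T = 7/12 years.
F/S = 63.415/65.18 = 0.9729211 = (growth of KRW) / (growth of MXN).
KRW growth factor: (1 + 0.0540)^(7/12) = 1.0311544.
So the MXN growth factor = 1.0598541.
r = 1.0598541^(12/7) − 1 = 0.104788 → 10.48%.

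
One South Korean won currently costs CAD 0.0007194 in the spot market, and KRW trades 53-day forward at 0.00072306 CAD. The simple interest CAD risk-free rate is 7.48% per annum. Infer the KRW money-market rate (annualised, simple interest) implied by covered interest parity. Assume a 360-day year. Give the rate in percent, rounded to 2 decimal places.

4.00%

T = 53/360 years.
F/S = 0.00072306/0.0007194 = 1.0050876 = (growth of CAD) / (growth of KRW).
CAD growth factor: 1 + 0.0748×53/360 = 1.0110122.
That pins the KRW growth at 1.0058946.
(1.0058946 − 1)/T = 0.040039, i.e. 4.00%.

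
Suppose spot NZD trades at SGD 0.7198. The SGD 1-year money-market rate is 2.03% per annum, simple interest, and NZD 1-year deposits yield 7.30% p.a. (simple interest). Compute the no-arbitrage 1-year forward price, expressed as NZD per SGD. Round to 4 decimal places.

T = 1 year.
SGD accumulates by 1 + 0.0203×1 = 1.020300.
NZD accumulates by 1 + 0.0730×1 = 1.073000.
So F = 0.7198 × 1.020300 / 1.073000 = 0.6844473 (SGD/NZD).
Quoted the other way: 1/0.6844473 = 1.4610 NZD per SGD.

1.4610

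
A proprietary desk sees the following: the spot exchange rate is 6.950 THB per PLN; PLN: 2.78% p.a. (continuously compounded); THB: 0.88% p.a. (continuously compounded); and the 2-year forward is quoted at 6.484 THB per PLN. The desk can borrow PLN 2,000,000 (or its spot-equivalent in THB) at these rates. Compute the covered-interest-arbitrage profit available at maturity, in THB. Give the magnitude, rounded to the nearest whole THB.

THB 437,364

T = 2 years.
Keep in PLN, deliver into the forward: 2,000,000·1.0571747293·6.484 = THB 13,709,441.89.
Swap to THB now, deposit: 2,000,000·6.950·1.0177557926 = THB 14,146,805.52.
The quoted forward undervalues PLN, so borrow PLN, convert to THB at spot, deposit the THB at 0.88%, and buy PLN forward at 6.484 to cover the loan.
The gap between the two covered legs is THB 437,364.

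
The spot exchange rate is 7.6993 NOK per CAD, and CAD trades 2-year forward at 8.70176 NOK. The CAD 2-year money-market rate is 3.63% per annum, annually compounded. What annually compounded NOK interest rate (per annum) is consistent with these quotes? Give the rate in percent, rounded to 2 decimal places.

T = 2 years.
CIP gives F = S · g_NOK/g_CAD, so g_NOK/g_CAD = 8.70176/7.6993 = 1.1302014.
The CAD side grows by (1 + 0.0363)^2 = 1.0739177.
So the NOK growth factor = 1.2137433.
r = 1.2137433^(1/2) − 1 = 0.101700 → 10.17%.

10.17%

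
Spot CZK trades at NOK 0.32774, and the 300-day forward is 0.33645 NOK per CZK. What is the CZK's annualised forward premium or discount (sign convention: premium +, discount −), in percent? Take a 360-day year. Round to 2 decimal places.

+3.19%

T = 300/360 years.
Period premium: (0.33645 − 0.32774)/0.32774 = 0.0265759.
Annualise by dividing by T: 0.0265759 / (300/360) = 0.031891 → 3.19%.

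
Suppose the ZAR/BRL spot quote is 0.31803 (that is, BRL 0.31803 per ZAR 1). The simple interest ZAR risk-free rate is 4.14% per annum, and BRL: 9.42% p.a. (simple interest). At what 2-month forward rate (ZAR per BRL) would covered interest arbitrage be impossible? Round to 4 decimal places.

T = 2/12 years.
BRL accumulates by 1 + 0.0942×2/12 = 1.015700.
ZAR accumulates by 1 + 0.0414×2/12 = 1.006900.
CIP: F = S · (grow BRL)/(grow ZAR) = 0.31803 × 1.015700/1.006900 = 0.3208095 BRL per ZAR.
Invert for ZAR per BRL: 1 / 0.3208095 = 3.1171.

3.1171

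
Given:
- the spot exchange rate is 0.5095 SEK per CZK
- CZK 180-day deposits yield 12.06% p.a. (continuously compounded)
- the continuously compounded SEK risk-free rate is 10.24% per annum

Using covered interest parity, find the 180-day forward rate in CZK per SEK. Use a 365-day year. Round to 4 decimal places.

T = 180/365 years.
SEK accumulates by e^(0.1024×180/365) = 1.0517954.
Growth of 1 CZK over T: e^(0.1206×180/365) = 1.0612781.
Forward (SEK per CZK) = 0.5095 × 1.0517954 / 1.0612781 = 0.5049475.
Invert for CZK per SEK: 1 / 0.5049475 = 1.9804.

1.9804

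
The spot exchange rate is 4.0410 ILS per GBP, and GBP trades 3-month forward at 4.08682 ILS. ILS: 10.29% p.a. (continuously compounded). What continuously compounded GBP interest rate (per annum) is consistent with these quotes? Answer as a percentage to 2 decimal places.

T = 3/12 years.
F/S = 4.08682/4.041 = 1.0113388 = (growth of ILS) / (growth of GBP).
The ILS side grows by e^(0.1029×3/12) = 1.0260587.
So the GBP growth factor = 1.0145549.
r = ln(1.0145549)/(3/12) = 0.057800 → 5.78%.

5.78%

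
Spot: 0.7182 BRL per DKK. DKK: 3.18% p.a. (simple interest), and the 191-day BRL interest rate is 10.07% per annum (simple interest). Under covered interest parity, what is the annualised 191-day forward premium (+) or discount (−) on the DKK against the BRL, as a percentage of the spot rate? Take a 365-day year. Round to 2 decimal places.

T = 191/365 years.
CIP forward (BRL per DKK) = 0.7182 × 1.0526951/1.0166405 = 0.7436706.
Annualised premium = (F − S)/S × (1/T) = (0.7436706 − 0.7182)/0.7182 ÷ (191/365) = 6.78%.

+6.78%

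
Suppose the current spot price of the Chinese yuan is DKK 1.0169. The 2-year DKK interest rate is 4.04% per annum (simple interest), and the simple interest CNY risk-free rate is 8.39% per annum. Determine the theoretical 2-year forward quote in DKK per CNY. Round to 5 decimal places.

0.94114

T = 2 years.
Growth of 1 DKK over T: 1 + 0.0404×2 = 1.080800.
CNY accumulates by 1 + 0.0839×2 = 1.167800.
Forward (DKK per CNY) = 1.0169 × 1.080800 / 1.167800 = 0.9411419.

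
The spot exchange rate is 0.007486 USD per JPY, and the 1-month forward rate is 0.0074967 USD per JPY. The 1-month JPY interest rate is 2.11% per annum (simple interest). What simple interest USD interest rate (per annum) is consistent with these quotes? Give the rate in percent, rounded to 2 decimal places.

3.83%

T = 1/12 years.
By CIP, F/S equals the USD-to-JPY growth ratio: 0.0074967/0.007486 = 1.0014293.
JPY growth factor: 1 + 0.0211×1/12 = 1.0017583.
Hence g_USD = 1.0031901.
(1.0031901 − 1)/T = 0.038281, i.e. 3.83%.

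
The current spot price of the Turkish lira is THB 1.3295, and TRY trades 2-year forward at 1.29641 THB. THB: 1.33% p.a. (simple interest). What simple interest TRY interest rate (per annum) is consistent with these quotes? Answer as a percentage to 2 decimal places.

2.64%

T = 2 years.
CIP gives F = S · g_THB/g_TRY, so g_THB/g_TRY = 1.29641/1.3295 = 0.9751109.
THB growth factor: 1 + 0.0133×2 = 1.026600.
That pins the TRY growth at 1.0528033.
r = (1.0528033 − 1)/2 = 0.026402 → 2.64%.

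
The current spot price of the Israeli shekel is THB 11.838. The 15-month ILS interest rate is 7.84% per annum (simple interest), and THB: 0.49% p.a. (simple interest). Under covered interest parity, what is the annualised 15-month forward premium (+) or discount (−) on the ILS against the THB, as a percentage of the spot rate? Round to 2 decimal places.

T = 15/12 years.
F = S · g_THB/g_ILS = 11.838 × 1.006125/1.098000 = 10.847457.
Annualised premium = (F − S)/S × (1/T) = (10.847457 − 11.838)/11.838 ÷ (15/12) = -6.69%.

-6.69%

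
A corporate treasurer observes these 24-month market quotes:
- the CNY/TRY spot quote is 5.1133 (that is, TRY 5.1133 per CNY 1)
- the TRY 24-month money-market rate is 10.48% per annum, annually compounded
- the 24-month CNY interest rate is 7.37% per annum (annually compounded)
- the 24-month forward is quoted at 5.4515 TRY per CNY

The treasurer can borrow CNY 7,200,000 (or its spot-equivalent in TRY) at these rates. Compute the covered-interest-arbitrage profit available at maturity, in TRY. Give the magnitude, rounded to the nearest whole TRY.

T = 2 years.
Keep in CNY, deliver into the forward: 7,200,000·1.15283169·5.4515 = TRY 45,249,566.10.
Swap to TRY now, deposit: 7,200,000·5.1133·1.22058304 = TRY 44,936,692.26.
The quoted forward overvalues CNY, so borrow TRY, buy CNY at spot, deposit the CNY at 7.37%, and sell the proceeds forward at 5.4515.
Profit = 45,249,566.10 − 44,936,692.26 = TRY 312,874.

TRY 312,874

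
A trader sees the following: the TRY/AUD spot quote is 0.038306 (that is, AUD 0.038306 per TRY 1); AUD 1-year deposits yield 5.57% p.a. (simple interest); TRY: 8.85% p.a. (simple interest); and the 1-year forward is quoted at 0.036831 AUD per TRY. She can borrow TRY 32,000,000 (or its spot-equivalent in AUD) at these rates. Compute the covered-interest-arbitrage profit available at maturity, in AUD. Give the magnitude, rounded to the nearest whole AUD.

AUD 11,171

T = 1 year.
Invest the TRY and cover forward: 32,000,000 × 1.088500 × 0.036831 = AUD 1,282,897.39.
Convert at spot and invest in AUD: 32,000,000 × 0.038306 × 1.055700 = AUD 1,294,068.61.
The quoted forward undervalues TRY, so borrow TRY, convert to AUD at spot, deposit the AUD at 5.57%, and buy TRY forward at 0.036831 to cover the loan.
Arbitrage profit = |1,282,897.39 − 1,294,068.61| = AUD 11,171.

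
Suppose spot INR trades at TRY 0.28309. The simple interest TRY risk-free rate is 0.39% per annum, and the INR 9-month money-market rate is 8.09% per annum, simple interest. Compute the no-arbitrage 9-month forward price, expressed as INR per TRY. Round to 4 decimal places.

T = 9/12 years.
Growth of 1 TRY over T: 1 + 0.0039×9/12 = 1.002925.
Growth of 1 INR over T: 1 + 0.0809×9/12 = 1.060675.
CIP: F = S · (grow TRY)/(grow INR) = 0.28309 × 1.002925/1.060675 = 0.2676768 TRY per INR.
Invert for INR per TRY: 1 / 0.2676768 = 3.7358.

3.7358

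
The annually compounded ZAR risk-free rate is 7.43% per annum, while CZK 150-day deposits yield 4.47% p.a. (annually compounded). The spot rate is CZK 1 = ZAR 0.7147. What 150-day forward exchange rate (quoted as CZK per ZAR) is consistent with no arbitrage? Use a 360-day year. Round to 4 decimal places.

T = 150/360 years.
ZAR growth factor: (1 + 0.0743)^(150/360) = 1.0303125.
Growth of 1 CZK over T: (1 + 0.0447)^(150/360) = 1.0183877.
CIP: F = S · (grow ZAR)/(grow CZK) = 0.7147 × 1.0303125/1.0183877 = 0.7230688 ZAR per CZK.
Quoted the other way: 1/0.7230688 = 1.3830 CZK per ZAR.

1.3830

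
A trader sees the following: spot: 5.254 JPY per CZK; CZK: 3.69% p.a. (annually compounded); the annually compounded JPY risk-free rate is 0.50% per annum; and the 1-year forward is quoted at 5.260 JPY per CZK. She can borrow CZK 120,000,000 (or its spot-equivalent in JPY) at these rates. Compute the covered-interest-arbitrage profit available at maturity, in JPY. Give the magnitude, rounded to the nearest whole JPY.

T = 1 year.
Invest the CZK and cover forward: 120,000,000 × 1.036900 × 5.260 = JPY 654,491,280.00.
Convert at spot and invest in JPY: 120,000,000 × 5.254 × 1.005000 = JPY 633,632,400.00.
The quoted forward overvalues CZK, so borrow JPY, buy CZK at spot, deposit the CZK at 3.69%, and sell the proceeds forward at 5.260.
Profit = 654,491,280.00 − 633,632,400.00 = JPY 20,858,880.

JPY 20,858,880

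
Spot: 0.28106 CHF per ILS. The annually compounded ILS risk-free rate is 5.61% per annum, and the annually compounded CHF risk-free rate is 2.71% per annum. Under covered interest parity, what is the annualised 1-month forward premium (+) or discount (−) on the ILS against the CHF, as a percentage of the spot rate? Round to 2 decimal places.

-2.78%

T = 1/12 years.
F = S · g_CHF/g_ILS = 0.28106 × 1.0022308/1.0045589 = 0.28040863.
Annualised premium = (F − S)/S × (1/T) = (0.28040863 − 0.28106)/0.28106 ÷ (1/12) = -2.78%.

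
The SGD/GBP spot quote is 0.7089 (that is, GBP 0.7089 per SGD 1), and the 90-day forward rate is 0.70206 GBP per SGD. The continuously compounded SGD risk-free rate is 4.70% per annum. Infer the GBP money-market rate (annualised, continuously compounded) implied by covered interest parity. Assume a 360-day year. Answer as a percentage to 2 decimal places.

0.82%

T = 90/360 years.
By CIP, F/S equals the GBP-to-SGD growth ratio: 0.70206/0.7089 = 0.9903512.
The SGD side grows by e^(0.0470×90/360) = 1.0118193.
Hence g_GBP = 1.0020565.
r = ln(1.0020565)/(90/360) = 0.008218 → 0.82%.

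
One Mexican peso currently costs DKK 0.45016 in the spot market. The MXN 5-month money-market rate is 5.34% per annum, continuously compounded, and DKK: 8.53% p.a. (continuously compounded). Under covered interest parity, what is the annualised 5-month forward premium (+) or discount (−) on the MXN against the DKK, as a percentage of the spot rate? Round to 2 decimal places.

T = 5/12 years.
F = S · g_DKK/g_MXN = 0.45016 × 1.0361808/1.0224994 = 0.45618330.
(F − S)/S ÷ T = (0.45618330 − 0.45016)/0.45016/(5/12) = 0.032113 → 3.21%.

+3.21%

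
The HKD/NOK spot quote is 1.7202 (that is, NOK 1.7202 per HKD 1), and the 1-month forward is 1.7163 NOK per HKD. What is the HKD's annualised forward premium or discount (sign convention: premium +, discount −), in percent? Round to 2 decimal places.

-2.72%

T = 1/12 years.
(F − S)/S = (1.7163 − 1.7202)/1.7202 = -0.0022672.
Annualise by dividing by T: -0.0022672 / (1/12) = -0.027206 → -2.72%.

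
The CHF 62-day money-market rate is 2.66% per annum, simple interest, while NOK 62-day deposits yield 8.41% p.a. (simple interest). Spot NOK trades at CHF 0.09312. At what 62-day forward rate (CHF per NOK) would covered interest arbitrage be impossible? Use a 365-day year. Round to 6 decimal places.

0.092223

T = 62/365 years.
CHF growth factor: 1 + 0.0266×62/365 = 1.0045184.
NOK growth factor: 1 + 0.0841×62/365 = 1.0142855.
CIP: F = S · (grow CHF)/(grow NOK) = 0.09312 × 1.0045184/1.0142855 = 0.09222330 CHF per NOK.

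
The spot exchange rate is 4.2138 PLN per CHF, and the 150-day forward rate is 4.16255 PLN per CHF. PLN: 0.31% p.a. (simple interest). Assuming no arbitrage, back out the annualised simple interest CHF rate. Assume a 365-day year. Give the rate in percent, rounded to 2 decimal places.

3.31%

T = 150/365 years.
F/S = 4.16255/4.2138 = 0.9878376 = (growth of PLN) / (growth of CHF).
PLN growth factor: 1 + 0.0031×150/365 = 1.001274.
So the CHF growth factor = 1.0136018.
r = (1.0136018 − 1)/(150/365) = 0.033098 → 3.31%.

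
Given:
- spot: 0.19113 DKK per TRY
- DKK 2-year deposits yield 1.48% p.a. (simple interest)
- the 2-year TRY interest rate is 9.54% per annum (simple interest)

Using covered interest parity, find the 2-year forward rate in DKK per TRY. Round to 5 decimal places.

0.16526

T = 2 years.
Growth of 1 DKK over T: 1 + 0.0148×2 = 1.029600.
TRY growth factor: 1 + 0.0954×2 = 1.190800.
Forward (DKK per TRY) = 0.19113 × 1.029600 / 1.190800 = 0.1652565.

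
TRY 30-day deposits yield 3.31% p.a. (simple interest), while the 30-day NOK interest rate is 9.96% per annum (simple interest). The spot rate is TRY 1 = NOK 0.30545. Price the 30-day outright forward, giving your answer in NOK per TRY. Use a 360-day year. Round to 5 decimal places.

0.30714

T = 30/360 years.
NOK growth factor: 1 + 0.0996×30/360 = 1.008300.
Growth of 1 TRY over T: 1 + 0.0331×30/360 = 1.0027583.
So F = 0.30545 × 1.008300 / 1.0027583 = 0.3071381 (NOK/TRY).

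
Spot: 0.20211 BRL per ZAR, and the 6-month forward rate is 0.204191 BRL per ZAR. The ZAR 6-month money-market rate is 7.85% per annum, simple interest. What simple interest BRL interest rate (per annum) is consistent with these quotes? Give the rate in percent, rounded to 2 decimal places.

T = 6/12 years.
F/S = 0.204191/0.20211 = 1.0102964 = (growth of BRL) / (growth of ZAR).
ZAR growth factor: 1 + 0.0785×6/12 = 1.039250.
Hence g_BRL = 1.0499505.
r = (1.0499505 − 1)/(6/12) = 0.099901 → 9.99%.

9.99%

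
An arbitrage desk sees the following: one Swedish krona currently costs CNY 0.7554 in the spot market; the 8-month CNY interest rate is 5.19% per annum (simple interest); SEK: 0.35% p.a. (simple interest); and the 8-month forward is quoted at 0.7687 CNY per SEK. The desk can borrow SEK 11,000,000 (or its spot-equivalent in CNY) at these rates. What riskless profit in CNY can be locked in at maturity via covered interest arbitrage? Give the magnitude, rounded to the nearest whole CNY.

T = 8/12 years.
Route A — deposit SEK, sell forward: 11,000,000 × 1.002333333 × 0.7687 = CNY 8,475,429.96.
Route B — convert at spot, deposit CNY: 11,000,000 × 0.7554 × 1.034600 = CNY 8,596,905.24.
The quoted forward undervalues SEK, so borrow SEK, convert to CNY at spot, deposit the CNY at 5.19%, and buy SEK forward at 0.7687 to cover the loan.
Profit = 8,596,905.24 − 8,475,429.96 = CNY 121,475.

CNY 121,475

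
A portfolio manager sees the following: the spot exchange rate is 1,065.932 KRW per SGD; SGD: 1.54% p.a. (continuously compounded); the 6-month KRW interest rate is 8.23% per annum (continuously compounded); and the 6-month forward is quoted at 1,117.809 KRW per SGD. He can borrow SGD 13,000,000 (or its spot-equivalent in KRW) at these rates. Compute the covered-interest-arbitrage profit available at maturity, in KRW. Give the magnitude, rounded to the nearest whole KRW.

T = 6/12 years.
Invest the SGD and cover forward: 13,000,000 × 1.007729721236 × 1117.809 = KRW 14,643,841,575.55.
Convert at spot and invest in KRW: 13,000,000 × 1065.932 × 1.042008395083 = KRW 14,439,231,203.64.
The quoted forward overvalues SGD, so borrow KRW, buy SGD at spot, deposit the SGD at 1.54%, and sell the proceeds forward at 1,117.809.
Profit = 14,643,841,575.55 − 14,439,231,203.64 = KRW 204,610,372.

KRW 204,610,372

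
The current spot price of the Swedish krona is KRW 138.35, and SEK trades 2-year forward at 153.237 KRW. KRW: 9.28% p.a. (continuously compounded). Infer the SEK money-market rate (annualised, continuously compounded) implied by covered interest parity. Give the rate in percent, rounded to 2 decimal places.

T = 2 years.
F/S = 153.237/138.35 = 1.1076039 = (growth of KRW) / (growth of SEK).
The KRW side grows by e^(0.0928×2) = 1.2039406.
So the SEK growth factor = 1.0869776.
r = ln(1.0869776)/2 = 0.041701 → 4.17%.

4.17%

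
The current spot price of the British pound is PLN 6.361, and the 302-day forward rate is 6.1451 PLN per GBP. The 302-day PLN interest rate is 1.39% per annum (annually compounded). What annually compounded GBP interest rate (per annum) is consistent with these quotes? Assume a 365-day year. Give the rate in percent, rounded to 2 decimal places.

T = 302/365 years.
CIP gives F = S · g_PLN/g_GBP, so g_PLN/g_GBP = 6.1451/6.361 = 0.9660588.
The PLN side grows by (1 + 0.0139)^(302/365) = 1.0114871.
Hence g_GBP = 1.0470244.
r = 1.0470244^(365/302) − 1 = 0.057110 → 5.71%.

5.71%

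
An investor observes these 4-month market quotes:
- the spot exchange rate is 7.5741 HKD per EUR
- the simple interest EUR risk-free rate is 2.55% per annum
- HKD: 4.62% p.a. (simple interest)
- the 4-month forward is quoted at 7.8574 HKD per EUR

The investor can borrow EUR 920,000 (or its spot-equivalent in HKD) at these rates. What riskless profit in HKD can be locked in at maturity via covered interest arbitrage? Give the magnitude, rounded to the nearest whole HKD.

T = 4/12 years.
Route A — deposit EUR, sell forward: 920,000 × 1.008500 × 7.8574 = HKD 7,290,252.87.
Route B — convert at spot, deposit HKD: 920,000 × 7.5741 × 1.015400 = HKD 7,075,481.85.
The quoted forward overvalues EUR, so borrow HKD, buy EUR at spot, deposit the EUR at 2.55%, and sell the proceeds forward at 7.8574.
The gap between the two covered legs is HKD 214,771.

HKD 214,771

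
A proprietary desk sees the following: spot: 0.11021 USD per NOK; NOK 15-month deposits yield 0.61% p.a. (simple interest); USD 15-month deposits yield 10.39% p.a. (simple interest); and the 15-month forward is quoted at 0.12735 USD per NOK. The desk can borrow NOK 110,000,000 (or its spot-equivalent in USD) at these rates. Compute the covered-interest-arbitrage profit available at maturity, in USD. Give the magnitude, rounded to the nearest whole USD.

T = 15/12 years.
Keep in NOK, deliver into the forward: 110,000,000·1.007625·0.12735 = USD 14,115,314.81.
Swap to USD now, deposit: 110,000,000·0.11021·1.129875 = USD 13,697,587.61.
The quoted forward overvalues NOK, so borrow USD, buy NOK at spot, deposit the NOK at 0.61%, and sell the proceeds forward at 0.12735.
Arbitrage profit = |14,115,314.81 − 13,697,587.61| = USD 417,727.

USD 417,727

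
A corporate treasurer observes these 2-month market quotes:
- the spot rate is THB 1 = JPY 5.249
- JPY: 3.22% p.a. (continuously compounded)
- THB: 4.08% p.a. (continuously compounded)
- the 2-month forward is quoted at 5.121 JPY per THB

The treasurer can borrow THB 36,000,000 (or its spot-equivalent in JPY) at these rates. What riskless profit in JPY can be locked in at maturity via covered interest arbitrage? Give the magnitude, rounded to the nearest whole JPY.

T = 2/12 years.
Invest the THB and cover forward: 36,000,000 × 1.00682317249 × 5.121 = JPY 185,613,892.79.
Convert at spot and invest in JPY: 36,000,000 × 5.249 × 1.00538109302 = JPY 189,980,832.86.
The quoted forward undervalues THB, so borrow THB, convert to JPY at spot, deposit the JPY at 3.22%, and buy THB forward at 5.121 to cover the loan.
Arbitrage profit = |185,613,892.79 − 189,980,832.86| = JPY 4,366,940.

JPY 4,366,940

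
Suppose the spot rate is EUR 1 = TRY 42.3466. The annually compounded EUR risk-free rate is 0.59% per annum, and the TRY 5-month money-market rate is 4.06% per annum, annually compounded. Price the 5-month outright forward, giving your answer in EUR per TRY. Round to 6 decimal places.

0.023283

T = 5/12 years.
TRY growth factor: (1 + 0.0406)^(5/12) = 1.0167205.
EUR accumulates by (1 + 0.0059)^(5/12) = 1.0024541.
CIP: F = S · (grow TRY)/(grow EUR) = 42.3466 × 1.0167205/1.0024541 = 42.94925 TRY per EUR.
Quoted the other way: 1/42.94925 = 0.023283 EUR per TRY.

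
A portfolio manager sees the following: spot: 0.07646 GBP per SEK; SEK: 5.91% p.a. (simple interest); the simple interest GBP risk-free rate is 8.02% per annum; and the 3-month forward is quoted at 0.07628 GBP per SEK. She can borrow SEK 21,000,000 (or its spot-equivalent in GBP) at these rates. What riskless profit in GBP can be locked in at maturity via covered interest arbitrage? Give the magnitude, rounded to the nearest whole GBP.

T = 3/12 years.
Route A — deposit SEK, sell forward: 21,000,000 × 1.014775 × 0.07628 = GBP 1,625,547.78.
Route B — convert at spot, deposit GBP: 21,000,000 × 0.07646 × 1.020050 = GBP 1,637,853.48.
The quoted forward undervalues SEK, so borrow SEK, convert to GBP at spot, deposit the GBP at 8.02%, and buy SEK forward at 0.07628 to cover the loan.
Arbitrage profit = |1,625,547.78 − 1,637,853.48| = GBP 12,306.

GBP 12,306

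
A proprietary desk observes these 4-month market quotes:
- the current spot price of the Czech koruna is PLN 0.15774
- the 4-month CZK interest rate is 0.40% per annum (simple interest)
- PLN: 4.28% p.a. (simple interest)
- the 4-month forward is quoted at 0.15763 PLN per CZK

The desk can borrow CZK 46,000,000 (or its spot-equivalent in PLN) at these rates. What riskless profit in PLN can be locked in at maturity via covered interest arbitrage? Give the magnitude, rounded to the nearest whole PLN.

T = 4/12 years.
Invest the CZK and cover forward: 46,000,000 × 1.001333333 × 0.15763 = PLN 7,260,647.97.
Convert at spot and invest in PLN: 46,000,000 × 0.15774 × 1.014266667 = PLN 7,359,559.51.
The quoted forward undervalues CZK, so borrow CZK, convert to PLN at spot, deposit the PLN at 4.28%, and buy CZK forward at 0.15763 to cover the loan.
Profit = 7,359,559.51 − 7,260,647.97 = PLN 98,912.

PLN 98,912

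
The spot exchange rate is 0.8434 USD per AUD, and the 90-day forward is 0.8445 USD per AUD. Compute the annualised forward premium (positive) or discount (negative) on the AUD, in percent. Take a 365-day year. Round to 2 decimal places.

+0.53%

T = 90/365 years.
AUD trades forward at +0.13042% vs spot over the period.
Annualise by dividing by T: 0.0013042 / (90/365) = 0.005289 → 0.53%.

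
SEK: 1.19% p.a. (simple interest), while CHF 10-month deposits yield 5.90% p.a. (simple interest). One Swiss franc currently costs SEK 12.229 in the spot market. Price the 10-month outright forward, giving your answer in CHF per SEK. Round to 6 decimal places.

T = 10/12 years.
SEK accumulates by 1 + 0.0119×10/12 = 1.0099167.
Growth of 1 CHF over T: 1 + 0.0590×10/12 = 1.0491667.
CIP: F = S · (grow SEK)/(grow CHF) = 12.229 × 1.0099167/1.0491667 = 11.77151 SEK per CHF.
Invert for CHF per SEK: 1 / 11.77151 = 0.084951.

0.084951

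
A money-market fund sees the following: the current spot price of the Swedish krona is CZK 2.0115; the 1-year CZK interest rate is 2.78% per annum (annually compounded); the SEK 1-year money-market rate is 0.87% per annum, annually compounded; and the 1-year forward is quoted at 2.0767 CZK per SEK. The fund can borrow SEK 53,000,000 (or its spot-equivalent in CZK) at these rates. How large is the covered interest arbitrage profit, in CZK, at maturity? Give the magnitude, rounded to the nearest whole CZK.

CZK 1,449,422

T = 1 year.
Invest the SEK and cover forward: 53,000,000 × 1.008700 × 2.0767 = CZK 111,022,666.37.
Convert at spot and invest in CZK: 53,000,000 × 2.0115 × 1.027800 = CZK 109,573,244.10.
The quoted forward overvalues SEK, so borrow CZK, buy SEK at spot, deposit the SEK at 0.87%, and sell the proceeds forward at 2.0767.
Arbitrage profit = |111,022,666.37 − 109,573,244.10| = CZK 1,449,422.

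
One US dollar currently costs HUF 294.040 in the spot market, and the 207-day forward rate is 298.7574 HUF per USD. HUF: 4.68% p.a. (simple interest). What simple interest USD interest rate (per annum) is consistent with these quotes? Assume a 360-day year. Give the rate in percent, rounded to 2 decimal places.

T = 207/360 years.
F/S = 298.7574/294.04 = 1.0160434 = (growth of HUF) / (growth of USD).
HUF growth factor: 1 + 0.0468×207/360 = 1.026910.
So the USD growth factor = 1.010695.
r = (1.010695 − 1)/(207/360) = 0.018600 → 1.86%.

1.86%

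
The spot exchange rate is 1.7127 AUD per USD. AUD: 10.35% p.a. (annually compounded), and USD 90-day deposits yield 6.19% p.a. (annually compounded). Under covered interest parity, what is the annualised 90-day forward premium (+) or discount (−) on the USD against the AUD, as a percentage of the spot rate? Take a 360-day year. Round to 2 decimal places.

T = 90/360 years.
F = S · g_AUD/g_USD = 1.7127 × 1.0249274/1.0151282 = 1.7292330.
Annualised premium = (F − S)/S × (1/T) = (1.7292330 − 1.7127)/1.7127 ÷ (90/360) = 3.86%.

+3.86%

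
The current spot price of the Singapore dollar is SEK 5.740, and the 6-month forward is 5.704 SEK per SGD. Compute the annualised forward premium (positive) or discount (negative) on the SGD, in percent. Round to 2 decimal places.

-1.25%

T = 6/12 years.
SGD trades forward at -0.62718% vs spot over the period.
Per annum: -0.0062718 / (6/12) = -0.012544 = -1.25%.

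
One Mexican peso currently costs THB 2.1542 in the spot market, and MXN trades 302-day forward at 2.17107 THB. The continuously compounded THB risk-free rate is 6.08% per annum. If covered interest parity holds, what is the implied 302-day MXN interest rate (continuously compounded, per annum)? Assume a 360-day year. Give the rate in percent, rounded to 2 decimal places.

5.15%

T = 302/360 years.
F/S = 2.17107/2.1542 = 1.0078312 = (growth of THB) / (growth of MXN).
THB growth factor: e^(0.0608×302/360) = 1.0523276.
That pins the MXN growth at 1.0441506.
r = ln(1.0441506)/(302/360) = 0.051501 → 5.15%.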